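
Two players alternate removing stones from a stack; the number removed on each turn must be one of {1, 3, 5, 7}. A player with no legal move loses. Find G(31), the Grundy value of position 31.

1

n :  0  1  2  3  4  5  6  7  8  9 10 11 12 13 14 15 16 17 18 19 20 21 22 23 24 25 26 27 28 29 30 31
G :  0  1  0  1  0  1  0  1  0  1  0  1  0  1  0  1  0  1  0  1  0  1  0  1  0  1  0  1  0  1  0  1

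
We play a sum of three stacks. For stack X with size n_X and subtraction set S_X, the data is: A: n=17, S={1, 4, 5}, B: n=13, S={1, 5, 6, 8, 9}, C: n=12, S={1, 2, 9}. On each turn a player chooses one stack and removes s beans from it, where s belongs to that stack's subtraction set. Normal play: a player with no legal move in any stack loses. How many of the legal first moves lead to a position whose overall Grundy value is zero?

1

Stack A, S = {1, 4, 5}:
G(0) = 0
G(1) = mex{0} = 1
G(2) = mex{1} = 0
G(3) = mex{0} = 1
G(4) = mex{1,0} = 2
G(5) = mex{2,1,0} = 3
G(6) = mex{3,0,1} = 2
G(7) = mex{2,1,0} = 3
G(8) = mex{3,2,1} = 0
G(9) = mex{0,3,2} = 1
G(10) = mex{1,2,3} = 0
G(11) = mex{0,3,2} = 1
G(12) = mex{1,0,3} = 2
G(13) = mex{2,1,0} = 3
G(14) = mex{3,0,1} = 2
G(15) = mex{2,1,0} = 3
G(16) = mex{3,2,1} = 0
G(17) = mex{0,3,2} = 1
G_A(17) = 1.
Stack B, S = {1, 5, 6, 8, 9}:
n :  0  1  2  3  4  5  6  7  8  9 10 11 12 13
G :  0  1  0  1  0  1  2  3  2  3  2  3  4  5
G_B(13) = 5.
Stack C, S = {1, 2, 9}:
n :  0  1  2  3  4  5  6  7  8  9 10 11 12
G :  0  1  2  0  1  2  0  1  2  3  0  1  2
G_C(12) = 2.
Combined Grundy value = 1 ⊕ 5 ⊕ 2 = 6.
A winning move leaves total XOR = 0, i.e. changes one component's Grundy value g to g ⊕ X where X is the current total.
Stack A: need g' = 1⊕6 = 7. Options: 17−1→G=0, 17−4→G=3, 17−5→G=2. Hits: 0.
Stack B: need g' = 5⊕6 = 3. Options: 13−1→G=4, 13−5→G=2, 13−6→G=3, 13−8→G=1, 13−9→G=0. Hits: 1.
Stack C: need g' = 2⊕6 = 4. Options: 12−1→G=1, 12−2→G=0, 12−9→G=0. Hits: 0.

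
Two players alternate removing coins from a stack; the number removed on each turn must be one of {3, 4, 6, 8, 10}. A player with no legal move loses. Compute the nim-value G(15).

0

n :  0  1  2  3  4  5  6  7  8  9 10 11 12 13 14 15
G :  0  0  0  1  1  1  2  2  2  3  3  3  4  0  0  0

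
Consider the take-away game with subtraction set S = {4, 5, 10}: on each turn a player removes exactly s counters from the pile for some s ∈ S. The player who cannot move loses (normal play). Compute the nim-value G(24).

0

G(0) = 0
G(1) = mex{} = 0
G(2) = mex{} = 0
G(3) = mex{} = 0
G(4) = mex{0} = 1
G(5) = mex{0,0} = 1
G(6) = mex{0,0} = 1
G(7) = mex{0,0} = 1
G(8) = mex{1,0} = 2
G(9) = mex{1,1} = 0
G(10) = mex{1,1,0} = 2
G(11) = mex{1,1,0} = 2
G(12) = mex{2,1,0} = 3
G(13) = mex{0,2,0} = 1
G(14) = mex{2,0,1} = 3
G(15) = mex{2,2,1} = 0
G(16) = mex{3,2,1} = 0
G(17) = mex{1,3,1} = 0
G(18) = mex{3,1,2} = 0
G(19) = mex{0,3,0} = 1
G(20) = mex{0,0,2} = 1
G(21) = mex{0,0,2} = 1
G(22) = mex{0,0,3} = 1
G(23) = mex{1,0,1} = 2
G(24) = mex{1,1,3} = 0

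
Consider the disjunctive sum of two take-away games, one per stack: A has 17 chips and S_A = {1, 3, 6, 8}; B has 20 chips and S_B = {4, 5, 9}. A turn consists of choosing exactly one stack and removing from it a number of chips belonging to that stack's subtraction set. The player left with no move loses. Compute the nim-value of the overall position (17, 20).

3

Stack A, S = {1, 3, 6, 8}:
G(0) = 0
G(1) = mex{0} = 1
G(2) = mex{1} = 0
G(3) = mex{0,0} = 1
G(4) = mex{1,1} = 0
G(5) = mex{0,0} = 1
G(6) = mex{1,1,0} = 2
G(7) = mex{2,0,1} = 3
G(8) = mex{3,1,0,0} = 2
G(9) = mex{2,2,1,1} = 0
G(10) = mex{0,3,0,0} = 1
G(11) = mex{1,2,1,1} = 0
G(12) = mex{0,0,2,0} = 1
G(13) = mex{1,1,3,1} = 0
G(14) = mex{0,0,2,2} = 1
G(15) = mex{1,1,0,3} = 2
G(16) = mex{2,0,1,2} = 3
G(17) = mex{3,1,0,0} = 2
G_A(17) = 2.
Stack B, S = {4, 5, 9}:
G(0) = 0
G(1) = mex{} = 0
G(2) = mex{} = 0
G(3) = mex{} = 0
G(4) = mex{0} = 1
G(5) = mex{0,0} = 1
G(6) = mex{0,0} = 1
G(7) = mex{0,0} = 1
G(8) = mex{1,0} = 2
G(9) = mex{1,1,0} = 2
G(10) = mex{1,1,0} = 2
G(11) = mex{1,1,0} = 2
G(12) = mex{2,1,0} = 3
G(13) = mex{2,2,1} = 0
G(14) = mex{2,2,1} = 0
G(15) = mex{2,2,1} = 0
G(16) = mex{3,2,1} = 0
G(17) = mex{0,3,2} = 1
G(18) = mex{0,0,2} = 1
G(19) = mex{0,0,2} = 1
G(20) = mex{0,0,2} = 1
G_B(20) = 1.
Combined Grundy value = 2 ⊕ 1 = 3.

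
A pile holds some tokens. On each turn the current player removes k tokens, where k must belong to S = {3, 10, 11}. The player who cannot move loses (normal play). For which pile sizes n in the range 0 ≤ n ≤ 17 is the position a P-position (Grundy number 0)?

G(0) = 0
G(1) = mex{} = 0
G(2) = mex{} = 0
G(3) = mex{0} = 1
G(4) = mex{0} = 1
G(5) = mex{0} = 1
G(6) = mex{1} = 0
G(7) = mex{1} = 0
G(8) = mex{1} = 0
G(9) = mex{0} = 1
G(10) = mex{0,0} = 1
G(11) = mex{0,0,0} = 1
G(12) = mex{1,0,0} = 2
G(13) = mex{1,1,0} = 2
G(14) = mex{1,1,1} = 0
G(15) = mex{2,1,1} = 0
G(16) = mex{2,0,1} = 3
G(17) = mex{0,0,0} = 1
P-positions are exactly the n with G(n) = 0.

0, 1, 2, 6, 7, 8, 14, 15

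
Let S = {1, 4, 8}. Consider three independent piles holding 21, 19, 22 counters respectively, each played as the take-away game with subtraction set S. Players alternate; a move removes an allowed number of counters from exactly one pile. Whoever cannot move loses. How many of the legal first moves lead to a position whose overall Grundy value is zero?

3

All piles use S = {1, 4, 8}:
n :  0  1  2  3  4  5  6  7  8  9 10 11 12 13 14 15 16 17 18 19 20 21 22
G :  0  1  0  1  2  0  1  0  1  2  3  2  0  1  0  1  2  0  1  0  1  2  3
Pile A: G(21) = 2.
Pile B: G(19) = 0.
Pile C: G(22) = 3.
Combined Grundy value = 2 ⊕ 0 ⊕ 3 = 1.
A winning move leaves total XOR = 0, i.e. changes one component's Grundy value g to g ⊕ X where X is the current total.
Pile A: need g' = 2⊕1 = 3. Options: 21−1→G=1, 21−4→G=0, 21−8→G=1. Hits: 0.
Pile B: need g' = 0⊕1 = 1. Options: 19−1→G=1, 19−4→G=1, 19−8→G=2. Hits: 2.
Pile C: need g' = 3⊕1 = 2. Options: 22−1→G=2, 22−4→G=1, 22−8→G=0. Hits: 1.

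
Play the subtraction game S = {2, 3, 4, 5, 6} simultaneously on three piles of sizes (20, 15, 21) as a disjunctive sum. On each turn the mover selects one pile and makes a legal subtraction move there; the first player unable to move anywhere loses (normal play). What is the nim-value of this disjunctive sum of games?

3

All piles use S = {2, 3, 4, 5, 6}:
G(0) = 0
G(1) = mex{} = 0
G(2) = mex{0} = 1
G(3) = mex{0,0} = 1
G(4) = mex{1,0,0} = 2
G(5) = mex{1,1,0,0} = 2
G(6) = mex{2,1,1,0,0} = 3
G(7) = mex{2,2,1,1,0} = 3
G(8) = mex{3,2,2,1,1} = 0
G(9) = mex{3,3,2,2,1} = 0
G(10) = mex{0,3,3,2,2} = 1
G(11) = mex{0,0,3,3,2} = 1
G(12) = mex{1,0,0,3,3} = 2
G(13) = mex{1,1,0,0,3} = 2
G(14) = mex{2,1,1,0,0} = 3
G(15) = mex{2,2,1,1,0} = 3
G(16) = mex{3,2,2,1,1} = 0
G(17) = mex{3,3,2,2,1} = 0
G(18) = mex{0,3,3,2,2} = 1
G(19) = mex{0,0,3,3,2} = 1
G(20) = mex{1,0,0,3,3} = 2
G(21) = mex{1,1,0,0,3} = 2
Pile A: G(20) = 2.
Pile B: G(15) = 3.
Pile C: G(21) = 2.
Combined Grundy value = 2 ⊕ 3 ⊕ 2 = 3.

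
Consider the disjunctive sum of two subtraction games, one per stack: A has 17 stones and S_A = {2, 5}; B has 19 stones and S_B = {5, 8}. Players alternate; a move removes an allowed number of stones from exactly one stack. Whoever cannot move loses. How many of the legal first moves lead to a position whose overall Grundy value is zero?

0

Stack A, S = {2, 5}:
n :  0  1  2  3  4  5  6  7  8  9 10 11 12 13 14 15 16 17
G :  0  0  1  1  0  2  1  0  0  1  1  0  2  1  0  0  1  1
G_A(17) = 1.
Stack B, S = {5, 8}:
G(0) = 0
G(1) = mex{} = 0
G(2) = mex{} = 0
G(3) = mex{} = 0
G(4) = mex{} = 0
G(5) = mex{0} = 1
G(6) = mex{0} = 1
G(7) = mex{0} = 1
G(8) = mex{0,0} = 1
G(9) = mex{0,0} = 1
G(10) = mex{1,0} = 2
G(11) = mex{1,0} = 2
G(12) = mex{1,0} = 2
G(13) = mex{1,1} = 0
G(14) = mex{1,1} = 0
G(15) = mex{2,1} = 0
G(16) = mex{2,1} = 0
G(17) = mex{2,1} = 0
G(18) = mex{0,2} = 1
G(19) = mex{0,2} = 1
G_B(19) = 1.
Combined Grundy value = 1 ⊕ 1 = 0.
A winning move leaves total XOR = 0, i.e. changes one component's Grundy value g to g ⊕ X where X is the current total.
Stack A: target g' = 1⊕0 = 1, but every legal move changes the Grundy value (mex property), so 0 moves.
Stack B: target g' = 1⊕0 = 1, but every legal move changes the Grundy value (mex property), so 0 moves.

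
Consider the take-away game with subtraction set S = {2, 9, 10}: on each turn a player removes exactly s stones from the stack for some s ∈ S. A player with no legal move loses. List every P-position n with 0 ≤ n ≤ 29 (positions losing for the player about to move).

0, 1, 4, 5, 8, 12, 16, 19, 20, 23, 24, 27

n :  0  1  2  3  4  5  6  7  8  9 10 11 12 13 14 15 16 17 18 19 20 21 22 23 24 25 26 27 28 29
G :  0  0  1  1  0  0  1  1  0  2  1  3  0  2  1  3  0  2  1  0  0  1  1  0  0  1  1  0  2  1
P-positions are exactly the n with G(n) = 0.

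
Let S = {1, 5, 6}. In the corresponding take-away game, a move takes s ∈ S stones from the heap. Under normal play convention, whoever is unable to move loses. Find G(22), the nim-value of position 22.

0

G(0) = 0
G(1) = mex{0} = 1
G(2) = mex{1} = 0
G(3) = mex{0} = 1
G(4) = mex{1} = 0
G(5) = mex{0,0} = 1
G(6) = mex{1,1,0} = 2
G(7) = mex{2,0,1} = 3
G(8) = mex{3,1,0} = 2
G(9) = mex{2,0,1} = 3
G(10) = mex{3,1,0} = 2
G(11) = mex{2,2,1} = 0
G(12) = mex{0,3,2} = 1
G(13) = mex{1,2,3} = 0
G(14) = mex{0,3,2} = 1
G(15) = mex{1,2,3} = 0
G(16) = mex{0,0,2} = 1
G(17) = mex{1,1,0} = 2
G(18) = mex{2,0,1} = 3
G(19) = mex{3,1,0} = 2
G(20) = mex{2,0,1} = 3
G(21) = mex{3,1,0} = 2
G(22) = mex{2,2,1} = 0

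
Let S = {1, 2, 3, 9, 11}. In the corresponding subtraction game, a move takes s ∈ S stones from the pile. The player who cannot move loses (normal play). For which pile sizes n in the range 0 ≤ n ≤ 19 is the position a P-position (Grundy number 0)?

n :  0  1  2  3  4  5  6  7  8  9 10 11 12 13 14 15 16 17 18 19
G :  0  1  2  3  0  1  2  3  0  1  2  3  0  1  2  3  0  1  2  3
P-positions are exactly the n with G(n) = 0.

0, 4, 8, 12, 16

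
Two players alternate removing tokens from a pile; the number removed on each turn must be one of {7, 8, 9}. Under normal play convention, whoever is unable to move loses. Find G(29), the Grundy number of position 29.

G(0) = 0
G(1) = mex{} = 0
G(2) = mex{} = 0
G(3) = mex{} = 0
G(4) = mex{} = 0
G(5) = mex{} = 0
G(6) = mex{} = 0
G(7) = mex{0} = 1
G(8) = mex{0,0} = 1
G(9) = mex{0,0,0} = 1
G(10) = mex{0,0,0} = 1
G(11) = mex{0,0,0} = 1
G(12) = mex{0,0,0} = 1
G(13) = mex{0,0,0} = 1
G(14) = mex{1,0,0} = 2
G(15) = mex{1,1,0} = 2
G(16) = mex{1,1,1} = 0
G(17) = mex{1,1,1} = 0
G(18) = mex{1,1,1} = 0
G(19) = mex{1,1,1} = 0
G(20) = mex{1,1,1} = 0
G(21) = mex{2,1,1} = 0
G(22) = mex{2,2,1} = 0
G(23) = mex{0,2,2} = 1
G(24) = mex{0,0,2} = 1
G(25) = mex{0,0,0} = 1
G(26) = mex{0,0,0} = 1
G(27) = mex{0,0,0} = 1
G(28) = mex{0,0,0} = 1
G(29) = mex{0,0,0} = 1

1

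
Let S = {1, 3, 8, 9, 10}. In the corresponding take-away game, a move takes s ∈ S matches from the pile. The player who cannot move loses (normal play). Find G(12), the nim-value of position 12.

2

G(0) = 0
G(1) = mex{0} = 1
G(2) = mex{1} = 0
G(3) = mex{0,0} = 1
G(4) = mex{1,1} = 0
G(5) = mex{0,0} = 1
G(6) = mex{1,1} = 0
G(7) = mex{0,0} = 1
G(8) = mex{1,1,0} = 2
G(9) = mex{2,0,1,0} = 3
G(10) = mex{3,1,0,1,0} = 2
G(11) = mex{2,2,1,0,1} = 3
G(12) = mex{3,3,0,1,0} = 2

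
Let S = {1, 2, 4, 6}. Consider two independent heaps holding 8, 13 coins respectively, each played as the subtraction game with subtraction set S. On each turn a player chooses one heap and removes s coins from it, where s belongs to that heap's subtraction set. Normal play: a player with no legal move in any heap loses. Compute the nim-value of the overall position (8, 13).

2

All heaps use S = {1, 2, 4, 6}:
G(0) = 0
G(1) = mex{0} = 1
G(2) = mex{1,0} = 2
G(3) = mex{2,1} = 0
G(4) = mex{0,2,0} = 1
G(5) = mex{1,0,1} = 2
G(6) = mex{2,1,2,0} = 3
G(7) = mex{3,2,0,1} = 4
G(8) = mex{4,3,1,2} = 0
G(9) = mex{0,4,2,0} = 1
G(10) = mex{1,0,3,1} = 2
G(11) = mex{2,1,4,2} = 0
G(12) = mex{0,2,0,3} = 1
G(13) = mex{1,0,1,4} = 2
Heap A: G(8) = 0.
Heap B: G(13) = 2.
Combined Grundy value = 0 ⊕ 2 = 2.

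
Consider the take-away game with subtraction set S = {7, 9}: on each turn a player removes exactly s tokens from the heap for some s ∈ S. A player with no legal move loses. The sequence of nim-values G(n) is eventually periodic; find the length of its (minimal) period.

G(0) = 0
G(1) = mex{} = 0
G(2) = mex{} = 0
G(3) = mex{} = 0
G(4) = mex{} = 0
G(5) = mex{} = 0
G(6) = mex{} = 0
G(7) = mex{0} = 1
G(8) = mex{0} = 1
G(9) = mex{0,0} = 1
G(10) = mex{0,0} = 1
G(11) = mex{0,0} = 1
G(12) = mex{0,0} = 1
G(13) = mex{0,0} = 1
G(14) = mex{1,0} = 2
G(15) = mex{1,0} = 2
G(16) = mex{1,1} = 0
G(17) = mex{1,1} = 0
G(18) = mex{1,1} = 0
G(19) = mex{1,1} = 0
G(20) = mex{1,1} = 0
G(21) = mex{2,1} = 0
G(22) = mex{2,1} = 0
G(23) = mex{0,2} = 1
G(24) = mex{0,2} = 1
G(25) = mex{0,0} = 1
G(26) = mex{0,0} = 1
G(27) = mex{0,0} = 1
G(28) = mex{0,0} = 1
G(29) = mex{0,0} = 1
G(30) = mex{1,0} = 2
G(31) = mex{1,0} = 2
G(32) = mex{1,1} = 0
G(33) = mex{1,1} = 0
G(n+16) = G(n) holds for n = 0,…,8 (a full window of length max(S) = 9), so the sequence is purely periodic with period 16.

16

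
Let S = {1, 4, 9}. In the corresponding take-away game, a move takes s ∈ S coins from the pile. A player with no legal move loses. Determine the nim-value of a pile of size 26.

1

G(0) = 0
G(1) = mex{0} = 1
G(2) = mex{1} = 0
G(3) = mex{0} = 1
G(4) = mex{1,0} = 2
G(5) = mex{2,1} = 0
G(6) = mex{0,0} = 1
G(7) = mex{1,1} = 0
G(8) = mex{0,2} = 1
G(9) = mex{1,0,0} = 2
G(10) = mex{2,1,1} = 0
G(11) = mex{0,0,0} = 1
G(12) = mex{1,1,1} = 0
G(13) = mex{0,2,2} = 1
G(14) = mex{1,0,0} = 2
G(15) = mex{2,1,1} = 0
G(16) = mex{0,0,0} = 1
G(17) = mex{1,1,1} = 0
G(18) = mex{0,2,2} = 1
G(19) = mex{1,0,0} = 2
G(20) = mex{2,1,1} = 0
G(21) = mex{0,0,0} = 1
G(22) = mex{1,1,1} = 0
G(23) = mex{0,2,2} = 1
G(24) = mex{1,0,0} = 2
G(25) = mex{2,1,1} = 0
G(26) = mex{0,0,0} = 1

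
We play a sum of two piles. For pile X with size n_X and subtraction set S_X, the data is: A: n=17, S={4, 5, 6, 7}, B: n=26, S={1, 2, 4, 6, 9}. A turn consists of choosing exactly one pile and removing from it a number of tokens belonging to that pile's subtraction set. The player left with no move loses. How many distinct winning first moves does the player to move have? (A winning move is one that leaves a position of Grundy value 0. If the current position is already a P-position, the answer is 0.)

4

Pile A, S = {4, 5, 6, 7}:
G(0) = 0
G(1) = mex{} = 0
G(2) = mex{} = 0
G(3) = mex{} = 0
G(4) = mex{0} = 1
G(5) = mex{0,0} = 1
G(6) = mex{0,0,0} = 1
G(7) = mex{0,0,0,0} = 1
G(8) = mex{1,0,0,0} = 2
G(9) = mex{1,1,0,0} = 2
G(10) = mex{1,1,1,0} = 2
G(11) = mex{1,1,1,1} = 0
G(12) = mex{2,1,1,1} = 0
G(13) = mex{2,2,1,1} = 0
G(14) = mex{2,2,2,1} = 0
G(15) = mex{0,2,2,2} = 1
G(16) = mex{0,0,2,2} = 1
G(17) = mex{0,0,0,2} = 1
G_A(17) = 1.
Pile B, S = {1, 2, 4, 6, 9}:
G(0) = 0
G(1) = mex{0} = 1
G(2) = mex{1,0} = 2
G(3) = mex{2,1} = 0
G(4) = mex{0,2,0} = 1
G(5) = mex{1,0,1} = 2
G(6) = mex{2,1,2,0} = 3
G(7) = mex{3,2,0,1} = 4
G(8) = mex{4,3,1,2} = 0
G(9) = mex{0,4,2,0,0} = 1
G(10) = mex{1,0,3,1,1} = 2
G(11) = mex{2,1,4,2,2} = 0
G(12) = mex{0,2,0,3,0} = 1
G(13) = mex{1,0,1,4,1} = 2
G(14) = mex{2,1,2,0,2} = 3
G(15) = mex{3,2,0,1,3} = 4
G(16) = mex{4,3,1,2,4} = 0
G(17) = mex{0,4,2,0,0} = 1
G(18) = mex{1,0,3,1,1} = 2
G(19) = mex{2,1,4,2,2} = 0
G(20) = mex{0,2,0,3,0} = 1
G(21) = mex{1,0,1,4,1} = 2
G(22) = mex{2,1,2,0,2} = 3
G(23) = mex{3,2,0,1,3} = 4
G(24) = mex{4,3,1,2,4} = 0
G(25) = mex{0,4,2,0,0} = 1
G(26) = mex{1,0,3,1,1} = 2
G_B(26) = 2.
Combined Grundy value = 1 ⊕ 2 = 3.
A winning move leaves total XOR = 0, i.e. changes one component's Grundy value g to g ⊕ X where X is the current total.
Pile A: need g' = 1⊕3 = 2. Options: 17−4→G=0, 17−5→G=0, 17−6→G=0, 17−7→G=2. Hits: 1.
Pile B: need g' = 2⊕3 = 1. Options: 26−1→G=1, 26−2→G=0, 26−4→G=3, 26−6→G=1, 26−9→G=1. Hits: 3.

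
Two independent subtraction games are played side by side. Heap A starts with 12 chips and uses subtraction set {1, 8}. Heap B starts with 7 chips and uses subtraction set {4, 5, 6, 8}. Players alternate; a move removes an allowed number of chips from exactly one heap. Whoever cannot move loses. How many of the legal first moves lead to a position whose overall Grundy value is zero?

0

Heap A, S = {1, 8}:
G(0) = 0
G(1) = mex{0} = 1
G(2) = mex{1} = 0
G(3) = mex{0} = 1
G(4) = mex{1} = 0
G(5) = mex{0} = 1
G(6) = mex{1} = 0
G(7) = mex{0} = 1
G(8) = mex{1,0} = 2
G(9) = mex{2,1} = 0
G(10) = mex{0,0} = 1
G(11) = mex{1,1} = 0
G(12) = mex{0,0} = 1
G_A(12) = 1.
Heap B, S = {4, 5, 6, 8}:
G(0) = 0
G(1) = mex{} = 0
G(2) = mex{} = 0
G(3) = mex{} = 0
G(4) = mex{0} = 1
G(5) = mex{0,0} = 1
G(6) = mex{0,0,0} = 1
G(7) = mex{0,0,0} = 1
G_B(7) = 1.
Combined Grundy value = 1 ⊕ 1 = 0.
A winning move leaves total XOR = 0, i.e. changes one component's Grundy value g to g ⊕ X where X is the current total.
Heap A: target g' = 1⊕0 = 1, but every legal move changes the Grundy value (mex property), so 0 moves.
Heap B: target g' = 1⊕0 = 1, but every legal move changes the Grundy value (mex property), so 0 moves.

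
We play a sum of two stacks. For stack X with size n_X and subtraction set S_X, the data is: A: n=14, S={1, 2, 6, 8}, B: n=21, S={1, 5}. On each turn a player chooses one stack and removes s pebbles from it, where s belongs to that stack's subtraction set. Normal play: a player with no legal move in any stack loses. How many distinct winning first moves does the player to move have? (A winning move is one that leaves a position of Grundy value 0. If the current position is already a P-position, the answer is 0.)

3

Stack A, S = {1, 2, 6, 8}:
n :  0  1  2  3  4  5  6  7  8  9 10 11 12 13 14
G :  0  1  2  0  1  2  3  0  1  2  0  1  2  3  0
G_A(14) = 0.
Stack B, S = {1, 5}:
n :  0  1  2  3  4  5  6  7  8  9 10 11 12 13 14 15 16 17 18 19 20 21
G :  0  1  0  1  0  1  0  1  0  1  0  1  0  1  0  1  0  1  0  1  0  1
G_B(21) = 1.
Combined Grundy value = 0 ⊕ 1 = 1.
A winning move leaves total XOR = 0, i.e. changes one component's Grundy value g to g ⊕ X where X is the current total.
Stack A: need g' = 0⊕1 = 1. Options: 14−1→G=3, 14−2→G=2, 14−6→G=1, 14−8→G=3. Hits: 1.
Stack B: need g' = 1⊕1 = 0. Options: 21−1→G=0, 21−5→G=0. Hits: 2.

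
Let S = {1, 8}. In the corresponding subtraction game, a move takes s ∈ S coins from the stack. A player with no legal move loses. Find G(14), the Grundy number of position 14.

n :  0  1  2  3  4  5  6  7  8  9 10 11 12 13 14
G :  0  1  0  1  0  1  0  1  2  0  1  0  1  0  1

1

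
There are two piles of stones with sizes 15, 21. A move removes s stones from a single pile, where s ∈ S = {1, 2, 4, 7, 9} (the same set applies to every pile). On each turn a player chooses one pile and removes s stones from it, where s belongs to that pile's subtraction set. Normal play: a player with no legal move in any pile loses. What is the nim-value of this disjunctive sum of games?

5

All piles use S = {1, 2, 4, 7, 9}:
G(0) = 0
G(1) = mex{0} = 1
G(2) = mex{1,0} = 2
G(3) = mex{2,1} = 0
G(4) = mex{0,2,0} = 1
G(5) = mex{1,0,1} = 2
G(6) = mex{2,1,2} = 0
G(7) = mex{0,2,0,0} = 1
G(8) = mex{1,0,1,1} = 2
G(9) = mex{2,1,2,2,0} = 3
G(10) = mex{3,2,0,0,1} = 4
G(11) = mex{4,3,1,1,2} = 0
G(12) = mex{0,4,2,2,0} = 1
G(13) = mex{1,0,3,0,1} = 2
G(14) = mex{2,1,4,1,2} = 0
G(15) = mex{0,2,0,2,0} = 1
G(16) = mex{1,0,1,3,1} = 2
G(17) = mex{2,1,2,4,2} = 0
G(18) = mex{0,2,0,0,3} = 1
G(19) = mex{1,0,1,1,4} = 2
G(20) = mex{2,1,2,2,0} = 3
G(21) = mex{3,2,0,0,1} = 4
Pile A: G(15) = 1.
Pile B: G(21) = 4.
Combined Grundy value = 1 ⊕ 4 = 5.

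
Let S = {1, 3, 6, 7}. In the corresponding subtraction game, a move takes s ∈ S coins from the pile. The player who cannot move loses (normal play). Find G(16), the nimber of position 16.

0

G(0) = 0
G(1) = mex{0} = 1
G(2) = mex{1} = 0
G(3) = mex{0,0} = 1
G(4) = mex{1,1} = 0
G(5) = mex{0,0} = 1
G(6) = mex{1,1,0} = 2
G(7) = mex{2,0,1,0} = 3
G(8) = mex{3,1,0,1} = 2
G(9) = mex{2,2,1,0} = 3
G(10) = mex{3,3,0,1} = 2
G(11) = mex{2,2,1,0} = 3
G(12) = mex{3,3,2,1} = 0
G(13) = mex{0,2,3,2} = 1
G(14) = mex{1,3,2,3} = 0
G(15) = mex{0,0,3,2} = 1
G(16) = mex{1,1,2,3} = 0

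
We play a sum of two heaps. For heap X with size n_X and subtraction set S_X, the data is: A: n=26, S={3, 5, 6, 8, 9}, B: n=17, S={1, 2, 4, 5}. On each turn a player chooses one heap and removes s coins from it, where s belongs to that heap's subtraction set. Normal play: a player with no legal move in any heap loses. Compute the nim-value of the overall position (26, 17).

Heap A, S = {3, 5, 6, 8, 9}:
G(0) = 0
G(1) = mex{} = 0
G(2) = mex{} = 0
G(3) = mex{0} = 1
G(4) = mex{0} = 1
G(5) = mex{0,0} = 1
G(6) = mex{1,0,0} = 2
G(7) = mex{1,0,0} = 2
G(8) = mex{1,1,0,0} = 2
G(9) = mex{2,1,1,0,0} = 3
G(10) = mex{2,1,1,0,0} = 3
G(11) = mex{2,2,1,1,0} = 3
G(12) = mex{3,2,2,1,1} = 0
G(13) = mex{3,2,2,1,1} = 0
G(14) = mex{3,3,2,2,1} = 0
G(15) = mex{0,3,3,2,2} = 1
G(16) = mex{0,3,3,2,2} = 1
G(17) = mex{0,0,3,3,2} = 1
G(18) = mex{1,0,0,3,3} = 2
G(19) = mex{1,0,0,3,3} = 2
G(20) = mex{1,1,0,0,3} = 2
G(21) = mex{2,1,1,0,0} = 3
G(22) = mex{2,1,1,0,0} = 3
G(23) = mex{2,2,1,1,0} = 3
G(24) = mex{3,2,2,1,1} = 0
G(25) = mex{3,2,2,1,1} = 0
G(26) = mex{3,3,2,2,1} = 0
G_A(26) = 0.
Heap B, S = {1, 2, 4, 5}:
G(0) = 0
G(1) = mex{0} = 1
G(2) = mex{1,0} = 2
G(3) = mex{2,1} = 0
G(4) = mex{0,2,0} = 1
G(5) = mex{1,0,1,0} = 2
G(6) = mex{2,1,2,1} = 0
G(7) = mex{0,2,0,2} = 1
G(8) = mex{1,0,1,0} = 2
G(9) = mex{2,1,2,1} = 0
G(10) = mex{0,2,0,2} = 1
G(11) = mex{1,0,1,0} = 2
G(12) = mex{2,1,2,1} = 0
G(13) = mex{0,2,0,2} = 1
G(14) = mex{1,0,1,0} = 2
G(15) = mex{2,1,2,1} = 0
G(16) = mex{0,2,0,2} = 1
G(17) = mex{1,0,1,0} = 2
G_B(17) = 2.
Combined Grundy value = 0 ⊕ 2 = 2.

2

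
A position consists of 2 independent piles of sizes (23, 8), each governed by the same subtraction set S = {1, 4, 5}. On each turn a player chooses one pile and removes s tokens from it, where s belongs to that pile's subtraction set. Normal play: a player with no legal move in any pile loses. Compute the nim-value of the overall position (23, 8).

All piles use S = {1, 4, 5}:
n :  0  1  2  3  4  5  6  7  8  9 10 11 12 13 14 15 16 17 18 19 20 21 22 23
G :  0  1  0  1  2  3  2  3  0  1  0  1  2  3  2  3  0  1  0  1  2  3  2  3
Pile A: G(23) = 3.
Pile B: G(8) = 0.
Combined Grundy value = 3 ⊕ 0 = 3.

3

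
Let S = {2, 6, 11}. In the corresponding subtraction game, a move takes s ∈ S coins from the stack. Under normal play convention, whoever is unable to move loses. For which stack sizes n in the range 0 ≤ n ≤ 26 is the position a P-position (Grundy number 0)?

0, 1, 4, 5, 8, 9, 13, 17, 18, 21, 22, 25, 26

G(0) = 0
G(1) = mex{} = 0
G(2) = mex{0} = 1
G(3) = mex{0} = 1
G(4) = mex{1} = 0
G(5) = mex{1} = 0
G(6) = mex{0,0} = 1
G(7) = mex{0,0} = 1
G(8) = mex{1,1} = 0
G(9) = mex{1,1} = 0
G(10) = mex{0,0} = 1
G(11) = mex{0,0,0} = 1
G(12) = mex{1,1,0} = 2
G(13) = mex{1,1,1} = 0
G(14) = mex{2,0,1} = 3
G(15) = mex{0,0,0} = 1
G(16) = mex{3,1,0} = 2
G(17) = mex{1,1,1} = 0
G(18) = mex{2,2,1} = 0
G(19) = mex{0,0,0} = 1
G(20) = mex{0,3,0} = 1
G(21) = mex{1,1,1} = 0
G(22) = mex{1,2,1} = 0
G(23) = mex{0,0,2} = 1
G(24) = mex{0,0,0} = 1
G(25) = mex{1,1,3} = 0
G(26) = mex{1,1,1} = 0
P-positions are exactly the n with G(n) = 0.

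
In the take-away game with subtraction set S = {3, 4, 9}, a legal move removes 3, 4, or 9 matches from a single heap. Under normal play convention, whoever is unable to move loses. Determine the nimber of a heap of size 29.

1

G(0) = 0
G(1) = mex{} = 0
G(2) = mex{} = 0
G(3) = mex{0} = 1
G(4) = mex{0,0} = 1
G(5) = mex{0,0} = 1
G(6) = mex{1,0} = 2
G(7) = mex{1,1} = 0
G(8) = mex{1,1} = 0
G(9) = mex{2,1,0} = 3
G(10) = mex{0,2,0} = 1
G(11) = mex{0,0,0} = 1
G(12) = mex{3,0,1} = 2
G(13) = mex{1,3,1} = 0
G(14) = mex{1,1,1} = 0
G(15) = mex{2,1,2} = 0
G(16) = mex{0,2,0} = 1
G(17) = mex{0,0,0} = 1
G(18) = mex{0,0,3} = 1
G(19) = mex{1,0,1} = 2
G(20) = mex{1,1,1} = 0
G(21) = mex{1,1,2} = 0
G(22) = mex{2,1,0} = 3
G(23) = mex{0,2,0} = 1
G(24) = mex{0,0,0} = 1
G(25) = mex{3,0,1} = 2
G(26) = mex{1,3,1} = 0
G(27) = mex{1,1,1} = 0
G(28) = mex{2,1,2} = 0
G(29) = mex{0,2,0} = 1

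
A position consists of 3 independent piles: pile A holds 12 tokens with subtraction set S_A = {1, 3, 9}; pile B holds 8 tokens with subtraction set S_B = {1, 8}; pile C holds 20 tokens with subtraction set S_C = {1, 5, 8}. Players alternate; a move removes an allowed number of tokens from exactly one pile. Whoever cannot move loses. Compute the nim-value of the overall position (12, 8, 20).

Pile A, S = {1, 3, 9}:
n :  0  1  2  3  4  5  6  7  8  9 10 11 12
G :  0  1  0  1  0  1  0  1  0  1  0  1  0
G_A(12) = 0.
Pile B, S = {1, 8}:
G(0) = 0
G(1) = mex{0} = 1
G(2) = mex{1} = 0
G(3) = mex{0} = 1
G(4) = mex{1} = 0
G(5) = mex{0} = 1
G(6) = mex{1} = 0
G(7) = mex{0} = 1
G(8) = mex{1,0} = 2
G_B(8) = 2.
Pile C, S = {1, 5, 8}:
n :  0  1  2  3  4  5  6  7  8  9 10 11 12 13 14 15 16 17 18 19 20
G :  0  1  0  1  0  1  0  1  2  3  2  3  2  0  1  0  1  0  1  0  1
G_C(20) = 1.
Combined Grundy value = 0 ⊕ 2 ⊕ 1 = 3.

3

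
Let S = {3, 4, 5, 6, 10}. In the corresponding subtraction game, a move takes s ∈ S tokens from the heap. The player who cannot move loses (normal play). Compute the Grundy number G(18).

n :  0  1  2  3  4  5  6  7  8  9 10 11 12 13 14 15 16 17 18
G :  0  0  0  1  1  1  2  2  2  0  3  3  1  4  4  2  0  0  0

0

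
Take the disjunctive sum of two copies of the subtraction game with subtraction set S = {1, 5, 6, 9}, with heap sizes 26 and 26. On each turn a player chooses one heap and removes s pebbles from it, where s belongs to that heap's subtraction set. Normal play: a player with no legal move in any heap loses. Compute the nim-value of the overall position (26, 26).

0

All heaps use S = {1, 5, 6, 9}:
G(0) = 0
G(1) = mex{0} = 1
G(2) = mex{1} = 0
G(3) = mex{0} = 1
G(4) = mex{1} = 0
G(5) = mex{0,0} = 1
G(6) = mex{1,1,0} = 2
G(7) = mex{2,0,1} = 3
G(8) = mex{3,1,0} = 2
G(9) = mex{2,0,1,0} = 3
G(10) = mex{3,1,0,1} = 2
G(11) = mex{2,2,1,0} = 3
G(12) = mex{3,3,2,1} = 0
G(13) = mex{0,2,3,0} = 1
G(14) = mex{1,3,2,1} = 0
G(15) = mex{0,2,3,2} = 1
G(16) = mex{1,3,2,3} = 0
G(17) = mex{0,0,3,2} = 1
G(18) = mex{1,1,0,3} = 2
G(19) = mex{2,0,1,2} = 3
G(20) = mex{3,1,0,3} = 2
G(21) = mex{2,0,1,0} = 3
G(22) = mex{3,1,0,1} = 2
G(23) = mex{2,2,1,0} = 3
G(24) = mex{3,3,2,1} = 0
G(25) = mex{0,2,3,0} = 1
G(26) = mex{1,3,2,1} = 0
Heap A: G(26) = 0.
Heap B: G(26) = 0.
Combined Grundy value = 0 ⊕ 0 = 0.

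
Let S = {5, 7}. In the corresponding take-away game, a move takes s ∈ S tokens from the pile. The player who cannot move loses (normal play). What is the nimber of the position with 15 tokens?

0

G(0) = 0
G(1) = mex{} = 0
G(2) = mex{} = 0
G(3) = mex{} = 0
G(4) = mex{} = 0
G(5) = mex{0} = 1
G(6) = mex{0} = 1
G(7) = mex{0,0} = 1
G(8) = mex{0,0} = 1
G(9) = mex{0,0} = 1
G(10) = mex{1,0} = 2
G(11) = mex{1,0} = 2
G(12) = mex{1,1} = 0
G(13) = mex{1,1} = 0
G(14) = mex{1,1} = 0
G(15) = mex{2,1} = 0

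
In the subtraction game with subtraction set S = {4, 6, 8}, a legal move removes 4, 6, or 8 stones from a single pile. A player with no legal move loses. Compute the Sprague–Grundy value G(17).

G(0) = 0
G(1) = mex{} = 0
G(2) = mex{} = 0
G(3) = mex{} = 0
G(4) = mex{0} = 1
G(5) = mex{0} = 1
G(6) = mex{0,0} = 1
G(7) = mex{0,0} = 1
G(8) = mex{1,0,0} = 2
G(9) = mex{1,0,0} = 2
G(10) = mex{1,1,0} = 2
G(11) = mex{1,1,0} = 2
G(12) = mex{2,1,1} = 0
G(13) = mex{2,1,1} = 0
G(14) = mex{2,2,1} = 0
G(15) = mex{2,2,1} = 0
G(16) = mex{0,2,2} = 1
G(17) = mex{0,2,2} = 1

1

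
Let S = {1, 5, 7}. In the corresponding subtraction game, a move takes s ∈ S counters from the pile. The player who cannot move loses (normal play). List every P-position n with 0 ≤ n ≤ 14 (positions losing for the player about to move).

n :  0  1  2  3  4  5  6  7  8  9 10 11 12 13 14
G :  0  1  0  1  0  1  0  1  0  1  0  1  0  1  0
P-positions are exactly the n with G(n) = 0.

0, 2, 4, 6, 8, 10, 12, 14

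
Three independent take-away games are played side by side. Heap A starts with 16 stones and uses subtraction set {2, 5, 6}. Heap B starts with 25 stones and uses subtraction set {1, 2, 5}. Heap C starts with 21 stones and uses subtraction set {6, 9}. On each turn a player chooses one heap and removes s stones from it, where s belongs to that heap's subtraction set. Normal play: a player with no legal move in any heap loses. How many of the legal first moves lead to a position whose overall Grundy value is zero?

1

Heap A, S = {2, 5, 6}:
G(0) = 0
G(1) = mex{} = 0
G(2) = mex{0} = 1
G(3) = mex{0} = 1
G(4) = mex{1} = 0
G(5) = mex{1,0} = 2
G(6) = mex{0,0,0} = 1
G(7) = mex{2,1,0} = 3
G(8) = mex{1,1,1} = 0
G(9) = mex{3,0,1} = 2
G(10) = mex{0,2,0} = 1
G(11) = mex{2,1,2} = 0
G(12) = mex{1,3,1} = 0
G(13) = mex{0,0,3} = 1
G(14) = mex{0,2,0} = 1
G(15) = mex{1,1,2} = 0
G(16) = mex{1,0,1} = 2
G_A(16) = 2.
Heap B, S = {1, 2, 5}:
n :  0  1  2  3  4  5  6  7  8  9 10 11 12 13 14 15 16 17 18 19 20 21 22 23 24 25
G :  0  1  2  0  1  2  0  1  2  0  1  2  0  1  2  0  1  2  0  1  2  0  1  2  0  1
G_B(25) = 1.
Heap C, S = {6, 9}:
G(0) = 0
G(1) = mex{} = 0
G(2) = mex{} = 0
G(3) = mex{} = 0
G(4) = mex{} = 0
G(5) = mex{} = 0
G(6) = mex{0} = 1
G(7) = mex{0} = 1
G(8) = mex{0} = 1
G(9) = mex{0,0} = 1
G(10) = mex{0,0} = 1
G(11) = mex{0,0} = 1
G(12) = mex{1,0} = 2
G(13) = mex{1,0} = 2
G(14) = mex{1,0} = 2
G(15) = mex{1,1} = 0
G(16) = mex{1,1} = 0
G(17) = mex{1,1} = 0
G(18) = mex{2,1} = 0
G(19) = mex{2,1} = 0
G(20) = mex{2,1} = 0
G(21) = mex{0,2} = 1
G_C(21) = 1.
Combined Grundy value = 2 ⊕ 1 ⊕ 1 = 2.
A winning move leaves total XOR = 0, i.e. changes one component's Grundy value g to g ⊕ X where X is the current total.
Heap A: need g' = 2⊕2 = 0. Options: 16−2→G=1, 16−5→G=0, 16−6→G=1. Hits: 1.
Heap B: need g' = 1⊕2 = 3. Options: 25−1→G=0, 25−2→G=2, 25−5→G=2. Hits: 0.
Heap C: need g' = 1⊕2 = 3. Options: 21−6→G=0, 21−9→G=2. Hits: 0.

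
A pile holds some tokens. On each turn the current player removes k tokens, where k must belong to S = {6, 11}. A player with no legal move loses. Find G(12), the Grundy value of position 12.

G(0) = 0
G(1) = mex{} = 0
G(2) = mex{} = 0
G(3) = mex{} = 0
G(4) = mex{} = 0
G(5) = mex{} = 0
G(6) = mex{0} = 1
G(7) = mex{0} = 1
G(8) = mex{0} = 1
G(9) = mex{0} = 1
G(10) = mex{0} = 1
G(11) = mex{0,0} = 1
G(12) = mex{1,0} = 2

2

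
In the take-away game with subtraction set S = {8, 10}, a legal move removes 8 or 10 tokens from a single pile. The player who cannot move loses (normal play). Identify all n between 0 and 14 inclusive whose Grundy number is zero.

0, 1, 2, 3, 4, 5, 6, 7

G(0) = 0
G(1) = mex{} = 0
G(2) = mex{} = 0
G(3) = mex{} = 0
G(4) = mex{} = 0
G(5) = mex{} = 0
G(6) = mex{} = 0
G(7) = mex{} = 0
G(8) = mex{0} = 1
G(9) = mex{0} = 1
G(10) = mex{0,0} = 1
G(11) = mex{0,0} = 1
G(12) = mex{0,0} = 1
G(13) = mex{0,0} = 1
G(14) = mex{0,0} = 1
P-positions are exactly the n with G(n) = 0.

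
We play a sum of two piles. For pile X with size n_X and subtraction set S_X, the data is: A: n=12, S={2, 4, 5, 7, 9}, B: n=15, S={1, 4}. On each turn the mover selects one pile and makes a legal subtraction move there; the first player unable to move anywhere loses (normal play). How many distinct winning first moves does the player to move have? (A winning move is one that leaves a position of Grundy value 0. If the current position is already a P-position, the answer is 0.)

Pile A, S = {2, 4, 5, 7, 9}:
G(0) = 0
G(1) = mex{} = 0
G(2) = mex{0} = 1
G(3) = mex{0} = 1
G(4) = mex{1,0} = 2
G(5) = mex{1,0,0} = 2
G(6) = mex{2,1,0} = 3
G(7) = mex{2,1,1,0} = 3
G(8) = mex{3,2,1,0} = 4
G(9) = mex{3,2,2,1,0} = 4
G(10) = mex{4,3,2,1,0} = 5
G(11) = mex{4,3,3,2,1} = 0
G(12) = mex{5,4,3,2,1} = 0
G_A(12) = 0.
Pile B, S = {1, 4}:
G(0) = 0
G(1) = mex{0} = 1
G(2) = mex{1} = 0
G(3) = mex{0} = 1
G(4) = mex{1,0} = 2
G(5) = mex{2,1} = 0
G(6) = mex{0,0} = 1
G(7) = mex{1,1} = 0
G(8) = mex{0,2} = 1
G(9) = mex{1,0} = 2
G(10) = mex{2,1} = 0
G(11) = mex{0,0} = 1
G(12) = mex{1,1} = 0
G(13) = mex{0,2} = 1
G(14) = mex{1,0} = 2
G(15) = mex{2,1} = 0
G_B(15) = 0.
Combined Grundy value = 0 ⊕ 0 = 0.
A winning move leaves total XOR = 0, i.e. changes one component's Grundy value g to g ⊕ X where X is the current total.
Pile A: target g' = 0⊕0 = 0, but every legal move changes the Grundy value (mex property), so 0 moves.
Pile B: target g' = 0⊕0 = 0, but every legal move changes the Grundy value (mex property), so 0 moves.

0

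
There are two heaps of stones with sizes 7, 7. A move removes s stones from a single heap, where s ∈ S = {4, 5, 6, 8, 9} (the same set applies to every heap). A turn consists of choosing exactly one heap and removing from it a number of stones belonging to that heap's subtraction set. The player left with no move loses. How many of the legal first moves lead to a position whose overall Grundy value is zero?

0

All heaps use S = {4, 5, 6, 8, 9}:
n : 0 1 2 3 4 5 6 7
G : 0 0 0 0 1 1 1 1
Heap A: G(7) = 1.
Heap B: G(7) = 1.
Combined Grundy value = 1 ⊕ 1 = 0.
A winning move leaves total XOR = 0, i.e. changes one component's Grundy value g to g ⊕ X where X is the current total.
Heap A: target g' = 1⊕0 = 1, but every legal move changes the Grundy value (mex property), so 0 moves.
Heap B: target g' = 1⊕0 = 1, but every legal move changes the Grundy value (mex property), so 0 moves.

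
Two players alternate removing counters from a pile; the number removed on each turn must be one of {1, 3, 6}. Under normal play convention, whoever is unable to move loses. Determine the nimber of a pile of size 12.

G(0) = 0
G(1) = mex{0} = 1
G(2) = mex{1} = 0
G(3) = mex{0,0} = 1
G(4) = mex{1,1} = 0
G(5) = mex{0,0} = 1
G(6) = mex{1,1,0} = 2
G(7) = mex{2,0,1} = 3
G(8) = mex{3,1,0} = 2
G(9) = mex{2,2,1} = 0
G(10) = mex{0,3,0} = 1
G(11) = mex{1,2,1} = 0
G(12) = mex{0,0,2} = 1

1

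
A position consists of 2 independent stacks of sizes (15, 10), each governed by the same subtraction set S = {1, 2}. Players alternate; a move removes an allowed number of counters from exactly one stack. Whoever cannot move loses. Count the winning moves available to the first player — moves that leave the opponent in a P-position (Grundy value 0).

All stacks use S = {1, 2}:
G(0) = 0
G(1) = mex{0} = 1
G(2) = mex{1,0} = 2
G(3) = mex{2,1} = 0
G(4) = mex{0,2} = 1
G(5) = mex{1,0} = 2
G(6) = mex{2,1} = 0
G(7) = mex{0,2} = 1
G(8) = mex{1,0} = 2
G(9) = mex{2,1} = 0
G(10) = mex{0,2} = 1
G(11) = mex{1,0} = 2
G(12) = mex{2,1} = 0
G(13) = mex{0,2} = 1
G(14) = mex{1,0} = 2
G(15) = mex{2,1} = 0
Stack A: G(15) = 0.
Stack B: G(10) = 1.
Combined Grundy value = 0 ⊕ 1 = 1.
A winning move leaves total XOR = 0, i.e. changes one component's Grundy value g to g ⊕ X where X is the current total.
Stack A: need g' = 0⊕1 = 1. Options: 15−1→G=2, 15−2→G=1. Hits: 1.
Stack B: need g' = 1⊕1 = 0. Options: 10−1→G=0, 10−2→G=2. Hits: 1.

2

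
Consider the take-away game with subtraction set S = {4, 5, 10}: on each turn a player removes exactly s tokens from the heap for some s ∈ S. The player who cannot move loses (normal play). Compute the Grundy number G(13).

1

G(0) = 0
G(1) = mex{} = 0
G(2) = mex{} = 0
G(3) = mex{} = 0
G(4) = mex{0} = 1
G(5) = mex{0,0} = 1
G(6) = mex{0,0} = 1
G(7) = mex{0,0} = 1
G(8) = mex{1,0} = 2
G(9) = mex{1,1} = 0
G(10) = mex{1,1,0} = 2
G(11) = mex{1,1,0} = 2
G(12) = mex{2,1,0} = 3
G(13) = mex{0,2,0} = 1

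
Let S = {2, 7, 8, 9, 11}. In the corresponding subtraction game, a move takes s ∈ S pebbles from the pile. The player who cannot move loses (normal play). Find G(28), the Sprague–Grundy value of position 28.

G(0) = 0
G(1) = mex{} = 0
G(2) = mex{0} = 1
G(3) = mex{0} = 1
G(4) = mex{1} = 0
G(5) = mex{1} = 0
G(6) = mex{0} = 1
G(7) = mex{0,0} = 1
G(8) = mex{1,0,0} = 2
G(9) = mex{1,1,0,0} = 2
G(10) = mex{2,1,1,0} = 3
G(11) = mex{2,0,1,1,0} = 3
G(12) = mex{3,0,0,1,0} = 2
G(13) = mex{3,1,0,0,1} = 2
G(14) = mex{2,1,1,0,1} = 3
G(15) = mex{2,2,1,1,0} = 3
G(16) = mex{3,2,2,1,0} = 4
G(17) = mex{3,3,2,2,1} = 0
G(18) = mex{4,3,3,2,1} = 0
G(19) = mex{0,2,3,3,2} = 1
G(20) = mex{0,2,2,3,2} = 1
G(21) = mex{1,3,2,2,3} = 0
G(22) = mex{1,3,3,2,3} = 0
G(23) = mex{0,4,3,3,2} = 1
G(24) = mex{0,0,4,3,2} = 1
G(25) = mex{1,0,0,4,3} = 2
G(26) = mex{1,1,0,0,3} = 2
G(27) = mex{2,1,1,0,4} = 3
G(28) = mex{2,0,1,1,0} = 3

3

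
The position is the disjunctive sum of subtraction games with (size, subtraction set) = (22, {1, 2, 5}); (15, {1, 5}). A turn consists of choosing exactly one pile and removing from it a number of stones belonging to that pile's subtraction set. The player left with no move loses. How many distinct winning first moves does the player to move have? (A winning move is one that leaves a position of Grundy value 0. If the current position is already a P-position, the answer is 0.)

0

Pile A, S = {1, 2, 5}:
G(0) = 0
G(1) = mex{0} = 1
G(2) = mex{1,0} = 2
G(3) = mex{2,1} = 0
G(4) = mex{0,2} = 1
G(5) = mex{1,0,0} = 2
G(6) = mex{2,1,1} = 0
G(7) = mex{0,2,2} = 1
G(8) = mex{1,0,0} = 2
G(9) = mex{2,1,1} = 0
G(10) = mex{0,2,2} = 1
G(11) = mex{1,0,0} = 2
G(12) = mex{2,1,1} = 0
G(13) = mex{0,2,2} = 1
G(14) = mex{1,0,0} = 2
G(15) = mex{2,1,1} = 0
G(16) = mex{0,2,2} = 1
G(17) = mex{1,0,0} = 2
G(18) = mex{2,1,1} = 0
G(19) = mex{0,2,2} = 1
G(20) = mex{1,0,0} = 2
G(21) = mex{2,1,1} = 0
G(22) = mex{0,2,2} = 1
G_A(22) = 1.
Pile B, S = {1, 5}:
n :  0  1  2  3  4  5  6  7  8  9 10 11 12 13 14 15
G :  0  1  0  1  0  1  0  1  0  1  0  1  0  1  0  1
G_B(15) = 1.
Combined Grundy value = 1 ⊕ 1 = 0.
A winning move leaves total XOR = 0, i.e. changes one component's Grundy value g to g ⊕ X where X is the current total.
Pile A: target g' = 1⊕0 = 1, but every legal move changes the Grundy value (mex property), so 0 moves.
Pile B: target g' = 1⊕0 = 1, but every legal move changes the Grundy value (mex property), so 0 moves.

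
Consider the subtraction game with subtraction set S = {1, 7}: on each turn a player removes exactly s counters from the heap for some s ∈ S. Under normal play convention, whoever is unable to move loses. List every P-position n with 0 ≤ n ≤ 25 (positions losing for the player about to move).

n :  0  1  2  3  4  5  6  7  8  9 10 11 12 13 14 15 16 17 18 19 20 21 22 23 24 25
G :  0  1  0  1  0  1  0  1  0  1  0  1  0  1  0  1  0  1  0  1  0  1  0  1  0  1
P-positions are exactly the n with G(n) = 0.

0, 2, 4, 6, 8, 10, 12, 14, 16, 18, 20, 22, 24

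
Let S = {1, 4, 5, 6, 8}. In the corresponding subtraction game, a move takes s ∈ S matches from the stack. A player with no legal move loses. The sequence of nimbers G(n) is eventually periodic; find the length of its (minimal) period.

G(0) = 0
G(1) = mex{0} = 1
G(2) = mex{1} = 0
G(3) = mex{0} = 1
G(4) = mex{1,0} = 2
G(5) = mex{2,1,0} = 3
G(6) = mex{3,0,1,0} = 2
G(7) = mex{2,1,0,1} = 3
G(8) = mex{3,2,1,0,0} = 4
G(9) = mex{4,3,2,1,1} = 0
G(10) = mex{0,2,3,2,0} = 1
G(11) = mex{1,3,2,3,1} = 0
G(12) = mex{0,4,3,2,2} = 1
G(13) = mex{1,0,4,3,3} = 2
G(14) = mex{2,1,0,4,2} = 3
G(15) = mex{3,0,1,0,3} = 2
G(16) = mex{2,1,0,1,4} = 3
G(17) = mex{3,2,1,0,0} = 4
G(18) = mex{4,3,2,1,1} = 0
G(19) = mex{0,2,3,2,0} = 1
G(n+9) = G(n) holds for n = 0,…,7 (a full window of length max(S) = 8), so the sequence is purely periodic with period 9.

9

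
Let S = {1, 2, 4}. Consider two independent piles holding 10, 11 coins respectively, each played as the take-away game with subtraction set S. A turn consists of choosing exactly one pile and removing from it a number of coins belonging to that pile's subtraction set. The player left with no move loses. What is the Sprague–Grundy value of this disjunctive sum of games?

All piles use S = {1, 2, 4}:
G(0) = 0
G(1) = mex{0} = 1
G(2) = mex{1,0} = 2
G(3) = mex{2,1} = 0
G(4) = mex{0,2,0} = 1
G(5) = mex{1,0,1} = 2
G(6) = mex{2,1,2} = 0
G(7) = mex{0,2,0} = 1
G(8) = mex{1,0,1} = 2
G(9) = mex{2,1,2} = 0
G(10) = mex{0,2,0} = 1
G(11) = mex{1,0,1} = 2
Pile A: G(10) = 1.
Pile B: G(11) = 2.
Combined Grundy value = 1 ⊕ 2 = 3.

3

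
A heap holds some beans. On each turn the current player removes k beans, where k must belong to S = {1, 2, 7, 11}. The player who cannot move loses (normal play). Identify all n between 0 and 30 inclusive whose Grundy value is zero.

n :  0  1  2  3  4  5  6  7  8  9 10 11 12 13 14 15 16 17 18 19 20 21 22 23 24 25 26 27 28 29 30
G :  0  1  2  0  1  2  0  1  2  0  1  2  0  1  2  0  1  2  0  1  2  0  1  2  0  1  2  0  1  2  0
P-positions are exactly the n with G(n) = 0.

0, 3, 6, 9, 12, 15, 18, 21, 24, 27, 30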